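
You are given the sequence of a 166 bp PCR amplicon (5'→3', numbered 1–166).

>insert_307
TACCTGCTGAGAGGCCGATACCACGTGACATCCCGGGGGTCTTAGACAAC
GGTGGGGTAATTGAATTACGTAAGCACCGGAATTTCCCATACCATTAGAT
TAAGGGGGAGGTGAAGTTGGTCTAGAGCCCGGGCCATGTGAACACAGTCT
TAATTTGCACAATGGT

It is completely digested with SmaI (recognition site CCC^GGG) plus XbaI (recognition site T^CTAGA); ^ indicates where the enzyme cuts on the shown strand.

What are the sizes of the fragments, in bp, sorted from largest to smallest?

87, 36, 34, 9 bp

SmaI sites (CCCGGG) start at positions 32, 128.
SmaI cuts after base 3 of each site, so after positions 34, 130.
The XbaI site (TCTAGA) starts at position 121.
XbaI cuts after the first base of each site, so after position 121.
Combined cut positions: 34, 121, 130.
Linear molecule, 3 cuts → 4 fragments:
  1–34 → 34 bp
  35–121 → 87 bp
  122–130 → 9 bp
  131–166 → 36 bp
Sorted largest to smallest: 87, 36, 34, 9 bp.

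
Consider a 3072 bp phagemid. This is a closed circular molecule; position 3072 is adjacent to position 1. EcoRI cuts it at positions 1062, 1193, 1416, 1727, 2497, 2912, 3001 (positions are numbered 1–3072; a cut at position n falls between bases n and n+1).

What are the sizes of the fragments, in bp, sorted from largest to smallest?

1133, 770, 415, 311, 223, 131, 89 bp

Circular molecule, 7 cuts → 7 fragments:
  1193 − 1062 = 131 bp
  1416 − 1193 = 223 bp
  1727 − 1416 = 311 bp
  2497 − 1727 = 770 bp
  2912 − 2497 = 415 bp
  3001 − 2912 = 89 bp
  wrap: 3072 − 3001 + 1062 = 1133 bp
Sorted largest to smallest: 1133, 770, 415, 311, 223, 131, 89 bp.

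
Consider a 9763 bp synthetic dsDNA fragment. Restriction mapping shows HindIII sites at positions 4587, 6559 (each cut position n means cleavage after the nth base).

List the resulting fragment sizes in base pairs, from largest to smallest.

Linear molecule, 2 cuts → 3 fragments:
  4587 − 0 = 4587 bp
  6559 − 4587 = 1972 bp
  9763 − 6559 = 3204 bp
Sorted largest to smallest: 4587, 3204, 1972 bp.

4587, 3204, 1972 bp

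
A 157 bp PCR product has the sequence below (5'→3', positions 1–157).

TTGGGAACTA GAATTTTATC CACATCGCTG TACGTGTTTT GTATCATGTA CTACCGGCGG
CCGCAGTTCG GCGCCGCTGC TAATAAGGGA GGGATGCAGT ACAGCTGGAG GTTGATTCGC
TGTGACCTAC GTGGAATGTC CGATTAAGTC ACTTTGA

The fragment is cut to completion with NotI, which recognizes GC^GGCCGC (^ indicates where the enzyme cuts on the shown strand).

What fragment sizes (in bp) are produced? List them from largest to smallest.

99, 58 bp

The NotI site (GCGGCCGC) starts at position 57.
NotI cuts after base 2 of each site, so after position 58.
Linear molecule, 1 cut → 2 fragments:
  1–58 → 58 bp
  59–157 → 99 bp
Sorted largest to smallest: 99, 58 bp.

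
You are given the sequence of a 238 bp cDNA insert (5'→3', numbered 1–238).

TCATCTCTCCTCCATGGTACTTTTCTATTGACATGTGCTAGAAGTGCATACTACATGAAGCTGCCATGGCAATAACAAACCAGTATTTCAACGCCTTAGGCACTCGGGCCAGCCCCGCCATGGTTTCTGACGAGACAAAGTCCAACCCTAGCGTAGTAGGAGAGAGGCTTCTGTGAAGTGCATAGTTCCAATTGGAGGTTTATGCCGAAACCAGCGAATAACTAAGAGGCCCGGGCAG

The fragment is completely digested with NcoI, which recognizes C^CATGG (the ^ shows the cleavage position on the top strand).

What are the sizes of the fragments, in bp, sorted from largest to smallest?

120, 54, 52, 12 bp

NcoI sites (CCATGG) start at positions 12, 64, 118.
NcoI cuts after the first base of each site, so after positions 12, 64, 118.
Linear molecule, 3 cuts → 4 fragments:
  1–12 → 12 bp
  13–64 → 52 bp
  65–118 → 54 bp
  119–238 → 120 bp
Sorted largest to smallest: 120, 54, 52, 12 bp.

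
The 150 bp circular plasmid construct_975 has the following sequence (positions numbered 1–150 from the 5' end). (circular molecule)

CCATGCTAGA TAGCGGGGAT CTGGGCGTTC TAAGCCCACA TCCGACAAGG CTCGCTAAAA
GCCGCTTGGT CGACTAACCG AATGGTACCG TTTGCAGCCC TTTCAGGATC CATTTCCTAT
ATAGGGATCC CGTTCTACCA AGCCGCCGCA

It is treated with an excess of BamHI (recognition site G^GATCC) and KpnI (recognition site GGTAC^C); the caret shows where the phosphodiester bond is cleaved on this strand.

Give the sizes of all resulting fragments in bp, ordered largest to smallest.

BamHI sites (GGATCC) start at positions 106, 125.
BamHI cuts after the first base of each site, so after positions 106, 125.
The KpnI site (GGTACC) starts at position 84.
KpnI cuts after base 5 of each site (before the last base), so after position 88.
Combined cut positions: 88, 106, 125.
Circular molecule, 3 cuts → 3 fragments:
  89–106 → 18 bp
  107–125 → 19 bp
  126–150 then 1–88 → 25 + 88 = 113 bp
Sorted largest to smallest: 113, 19, 18 bp.

113, 19, 18 bp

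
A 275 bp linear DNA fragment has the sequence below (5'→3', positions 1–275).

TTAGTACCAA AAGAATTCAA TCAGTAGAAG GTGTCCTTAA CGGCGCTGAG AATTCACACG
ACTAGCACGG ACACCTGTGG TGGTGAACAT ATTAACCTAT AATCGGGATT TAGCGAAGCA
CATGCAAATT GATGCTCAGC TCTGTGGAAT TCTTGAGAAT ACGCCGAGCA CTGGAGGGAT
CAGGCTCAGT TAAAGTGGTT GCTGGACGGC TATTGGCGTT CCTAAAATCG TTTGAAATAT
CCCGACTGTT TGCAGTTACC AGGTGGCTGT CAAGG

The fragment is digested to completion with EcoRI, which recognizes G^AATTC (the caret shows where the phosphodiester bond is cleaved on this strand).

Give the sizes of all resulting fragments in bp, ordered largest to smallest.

128, 97, 37, 13 bp

EcoRI sites (GAATTC) start at positions 13, 50, 147.
EcoRI cuts after the first base of each site, so after positions 13, 50, 147.
Linear molecule, 3 cuts → 4 fragments:
  1–13 → 13 bp
  14–50 → 37 bp
  51–147 → 97 bp
  148–275 → 128 bp
Sorted largest to smallest: 128, 97, 37, 13 bp.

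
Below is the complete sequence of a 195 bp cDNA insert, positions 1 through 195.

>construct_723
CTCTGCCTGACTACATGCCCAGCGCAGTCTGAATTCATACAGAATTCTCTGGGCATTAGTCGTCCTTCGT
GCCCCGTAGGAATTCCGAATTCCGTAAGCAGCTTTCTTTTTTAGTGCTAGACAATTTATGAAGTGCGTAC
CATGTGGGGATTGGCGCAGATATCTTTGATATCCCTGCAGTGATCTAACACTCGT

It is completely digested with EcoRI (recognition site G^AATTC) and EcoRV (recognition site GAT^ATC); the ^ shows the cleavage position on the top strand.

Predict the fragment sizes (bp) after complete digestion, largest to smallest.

74, 38, 31, 25, 11, 9, 7 bp

EcoRI sites (GAATTC) start at positions 31, 42, 80, 87.
EcoRI cuts after the first base of each site, so after positions 31, 42, 80, 87.
EcoRV sites (GATATC) start at positions 159, 168.
EcoRV cuts after base 3 of each site, so after positions 161, 170.
Combined cut positions: 31, 42, 80, 87, 161, 170.
Linear molecule, 6 cuts → 7 fragments:
  1–31 → 31 bp
  32–42 → 11 bp
  43–80 → 38 bp
  81–87 → 7 bp
  88–161 → 74 bp
  162–170 → 9 bp
  171–195 → 25 bp
Sorted largest to smallest: 74, 38, 31, 25, 11, 9, 7 bp.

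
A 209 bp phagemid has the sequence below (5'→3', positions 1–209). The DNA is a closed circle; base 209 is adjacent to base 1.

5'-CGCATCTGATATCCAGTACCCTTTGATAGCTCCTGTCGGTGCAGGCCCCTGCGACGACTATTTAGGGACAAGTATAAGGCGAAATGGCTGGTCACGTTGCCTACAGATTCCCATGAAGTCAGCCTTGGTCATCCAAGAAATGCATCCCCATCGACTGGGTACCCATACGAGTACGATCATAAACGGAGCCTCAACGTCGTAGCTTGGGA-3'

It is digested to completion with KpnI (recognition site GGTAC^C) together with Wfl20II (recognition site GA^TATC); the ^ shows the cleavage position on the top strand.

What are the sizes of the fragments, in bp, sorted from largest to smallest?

The KpnI site (GGTACC) starts at position 158.
KpnI cuts after base 5 of each site (before the last base), so after position 162.
The Wfl20II site (GATATC) starts at position 8.
Wfl20II cuts after base 2 of each site, so after position 9.
Combined cut positions: 9, 162.
Circular molecule, 2 cuts → 2 fragments:
  10–162 → 153 bp
  163–209 then 1–9 → 47 + 9 = 56 bp
Sorted largest to smallest: 153, 56 bp.

153, 56 bp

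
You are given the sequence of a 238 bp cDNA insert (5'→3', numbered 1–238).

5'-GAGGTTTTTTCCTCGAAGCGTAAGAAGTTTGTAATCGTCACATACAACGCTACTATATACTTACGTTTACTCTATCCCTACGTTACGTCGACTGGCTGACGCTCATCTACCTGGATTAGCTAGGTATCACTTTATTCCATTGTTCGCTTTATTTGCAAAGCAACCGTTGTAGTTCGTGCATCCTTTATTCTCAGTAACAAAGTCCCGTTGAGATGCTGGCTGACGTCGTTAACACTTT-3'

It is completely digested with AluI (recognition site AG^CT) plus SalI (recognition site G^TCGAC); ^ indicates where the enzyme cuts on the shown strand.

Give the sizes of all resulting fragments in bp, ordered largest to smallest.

119, 87, 32 bp

The AluI site (AGCT) starts at position 118.
AluI cuts after base 2 of each site, so after position 119.
The SalI site (GTCGAC) starts at position 87.
SalI cuts after the first base of each site, so after position 87.
Combined cut positions: 87, 119.
Linear molecule, 2 cuts → 3 fragments:
  1–87 → 87 bp
  88–119 → 32 bp
  120–238 → 119 bp
Sorted largest to smallest: 119, 87, 32 bp.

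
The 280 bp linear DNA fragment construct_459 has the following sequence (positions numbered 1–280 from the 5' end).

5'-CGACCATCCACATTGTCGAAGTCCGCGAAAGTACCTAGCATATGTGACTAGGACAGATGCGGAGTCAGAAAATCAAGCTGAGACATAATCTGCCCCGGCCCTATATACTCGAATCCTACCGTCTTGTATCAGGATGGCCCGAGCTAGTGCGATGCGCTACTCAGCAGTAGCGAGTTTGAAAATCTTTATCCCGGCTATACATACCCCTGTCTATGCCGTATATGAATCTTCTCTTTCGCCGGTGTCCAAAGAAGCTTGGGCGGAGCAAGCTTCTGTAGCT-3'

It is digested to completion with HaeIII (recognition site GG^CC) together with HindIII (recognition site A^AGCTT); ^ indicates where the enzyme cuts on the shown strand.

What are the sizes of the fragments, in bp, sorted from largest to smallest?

HaeIII sites (GGCC) start at positions 97, 136.
HaeIII cuts after base 2 of each site, so after positions 98, 137.
HindIII sites (AAGCTT) start at positions 252, 267.
HindIII cuts after the first base of each site, so after positions 252, 267.
Combined cut positions: 98, 137, 252, 267.
Linear molecule, 4 cuts → 5 fragments:
  1–98 → 98 bp
  99–137 → 39 bp
  138–252 → 115 bp
  253–267 → 15 bp
  268–280 → 13 bp
Sorted largest to smallest: 115, 98, 39, 15, 13 bp.

115, 98, 39, 15, 13 bp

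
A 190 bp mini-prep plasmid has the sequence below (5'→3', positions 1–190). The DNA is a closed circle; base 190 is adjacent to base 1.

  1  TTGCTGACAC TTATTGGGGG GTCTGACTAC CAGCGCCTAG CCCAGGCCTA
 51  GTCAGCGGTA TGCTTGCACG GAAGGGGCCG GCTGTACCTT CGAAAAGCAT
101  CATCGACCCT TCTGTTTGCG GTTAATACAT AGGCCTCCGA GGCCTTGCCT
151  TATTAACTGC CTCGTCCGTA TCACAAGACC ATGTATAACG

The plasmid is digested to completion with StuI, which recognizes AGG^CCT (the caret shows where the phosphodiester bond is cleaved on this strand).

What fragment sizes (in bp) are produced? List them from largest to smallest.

94, 87, 9 bp

StuI sites (AGGCCT) start at positions 44, 131, 140.
StuI cuts after base 3 of each site, so after positions 46, 133, 142.
Circular molecule, 3 cuts → 3 fragments:
  47–133 → 87 bp
  134–142 → 9 bp
  143–190 then 1–46 → 48 + 46 = 94 bp
Sorted largest to smallest: 94, 87, 9 bp.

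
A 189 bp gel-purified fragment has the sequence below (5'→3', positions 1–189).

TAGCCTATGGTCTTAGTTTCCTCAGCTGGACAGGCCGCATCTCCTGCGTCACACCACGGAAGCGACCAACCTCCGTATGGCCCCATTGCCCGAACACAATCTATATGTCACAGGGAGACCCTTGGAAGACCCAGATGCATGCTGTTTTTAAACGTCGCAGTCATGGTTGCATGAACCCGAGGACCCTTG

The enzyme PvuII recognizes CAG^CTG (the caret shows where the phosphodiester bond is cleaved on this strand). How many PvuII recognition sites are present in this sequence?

1

CAGCTG occurs starting at position 23.
PvuII cuts at 1 site.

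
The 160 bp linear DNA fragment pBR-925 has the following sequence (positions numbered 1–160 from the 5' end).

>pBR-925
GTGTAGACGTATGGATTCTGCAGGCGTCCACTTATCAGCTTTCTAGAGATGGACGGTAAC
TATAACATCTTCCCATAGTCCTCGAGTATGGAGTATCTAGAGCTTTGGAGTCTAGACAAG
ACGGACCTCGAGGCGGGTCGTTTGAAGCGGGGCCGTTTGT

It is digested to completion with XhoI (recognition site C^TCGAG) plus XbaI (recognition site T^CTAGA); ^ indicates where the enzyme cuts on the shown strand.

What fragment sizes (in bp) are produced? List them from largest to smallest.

42, 39, 33, 16, 15, 15 bp

XhoI sites (CTCGAG) start at positions 81, 127.
XhoI cuts after the first base of each site, so after positions 81, 127.
XbaI sites (TCTAGA) start at positions 42, 96, 111.
XbaI cuts after the first base of each site, so after positions 42, 96, 111.
Combined cut positions: 42, 81, 96, 111, 127.
Linear molecule, 5 cuts → 6 fragments:
  1–42 → 42 bp
  43–81 → 39 bp
  82–96 → 15 bp
  97–111 → 15 bp
  112–127 → 16 bp
  128–160 → 33 bp
Sorted largest to smallest: 42, 39, 33, 16, 15, 15 bp.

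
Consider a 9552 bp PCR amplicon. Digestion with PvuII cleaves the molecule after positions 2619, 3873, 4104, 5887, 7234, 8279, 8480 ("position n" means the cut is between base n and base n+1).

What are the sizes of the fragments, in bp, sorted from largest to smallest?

Linear molecule, 7 cuts → 8 fragments:
  2619 − 0 = 2619 bp
  3873 − 2619 = 1254 bp
  4104 − 3873 = 231 bp
  5887 − 4104 = 1783 bp
  7234 − 5887 = 1347 bp
  8279 − 7234 = 1045 bp
  8480 − 8279 = 201 bp
  9552 − 8480 = 1072 bp
Sorted largest to smallest: 2619, 1783, 1347, 1254, 1072, 1045, 231, 201 bp.

2619, 1783, 1347, 1254, 1072, 1045, 231, 201 bp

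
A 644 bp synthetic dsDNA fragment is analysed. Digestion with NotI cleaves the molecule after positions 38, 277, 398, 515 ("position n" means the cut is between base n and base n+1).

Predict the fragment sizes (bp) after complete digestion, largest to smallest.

239, 129, 121, 117, 38 bp

Linear molecule, 4 cuts → 5 fragments:
  38 − 0 = 38 bp
  277 − 38 = 239 bp
  398 − 277 = 121 bp
  515 − 398 = 117 bp
  644 − 515 = 129 bp
Sorted largest to smallest: 239, 129, 121, 117, 38 bp.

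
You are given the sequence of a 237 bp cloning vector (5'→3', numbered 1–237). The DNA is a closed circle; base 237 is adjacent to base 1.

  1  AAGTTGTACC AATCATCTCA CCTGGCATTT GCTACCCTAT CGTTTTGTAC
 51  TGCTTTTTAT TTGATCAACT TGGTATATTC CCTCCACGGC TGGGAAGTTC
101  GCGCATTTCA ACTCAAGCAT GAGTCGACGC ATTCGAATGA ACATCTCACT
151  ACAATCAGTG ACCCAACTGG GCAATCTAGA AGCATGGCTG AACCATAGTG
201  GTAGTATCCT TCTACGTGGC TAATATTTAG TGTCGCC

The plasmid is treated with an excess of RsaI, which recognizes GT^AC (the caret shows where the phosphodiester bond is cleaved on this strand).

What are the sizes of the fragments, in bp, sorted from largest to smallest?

RsaI sites (GTAC) start at positions 6, 47.
RsaI cuts after base 2 of each site, so after positions 7, 48.
Circular molecule, 2 cuts → 2 fragments:
  8–48 → 41 bp
  49–237 then 1–7 → 189 + 7 = 196 bp
Sorted largest to smallest: 196, 41 bp.

196, 41 bp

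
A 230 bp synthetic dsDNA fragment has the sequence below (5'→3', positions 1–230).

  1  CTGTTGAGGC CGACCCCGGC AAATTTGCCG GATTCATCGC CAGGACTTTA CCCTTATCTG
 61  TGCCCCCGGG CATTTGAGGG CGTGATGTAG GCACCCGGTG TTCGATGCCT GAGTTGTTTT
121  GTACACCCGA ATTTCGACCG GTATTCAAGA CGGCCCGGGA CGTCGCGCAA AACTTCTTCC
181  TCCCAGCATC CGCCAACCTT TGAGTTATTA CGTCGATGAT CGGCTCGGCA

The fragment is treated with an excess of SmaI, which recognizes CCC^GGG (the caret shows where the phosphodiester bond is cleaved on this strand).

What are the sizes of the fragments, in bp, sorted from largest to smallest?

SmaI sites (CCCGGG) start at positions 65, 154.
SmaI cuts after base 3 of each site, so after positions 67, 156.
Linear molecule, 2 cuts → 3 fragments:
  1–67 → 67 bp
  68–156 → 89 bp
  157–230 → 74 bp
Sorted largest to smallest: 89, 74, 67 bp.

89, 74, 67 bp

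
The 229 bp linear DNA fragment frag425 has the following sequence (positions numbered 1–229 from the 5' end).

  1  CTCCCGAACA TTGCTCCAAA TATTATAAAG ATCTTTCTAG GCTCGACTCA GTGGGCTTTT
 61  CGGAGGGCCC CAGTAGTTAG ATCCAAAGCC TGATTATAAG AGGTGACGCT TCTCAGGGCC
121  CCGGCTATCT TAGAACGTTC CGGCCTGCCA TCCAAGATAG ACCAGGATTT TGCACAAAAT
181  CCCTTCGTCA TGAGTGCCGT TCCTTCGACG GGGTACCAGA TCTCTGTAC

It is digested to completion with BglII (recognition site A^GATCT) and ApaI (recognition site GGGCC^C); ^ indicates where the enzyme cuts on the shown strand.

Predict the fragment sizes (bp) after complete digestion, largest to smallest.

98, 51, 40, 29, 11 bp

BglII sites (AGATCT) start at positions 29, 218.
BglII cuts after the first base of each site, so after positions 29, 218.
ApaI sites (GGGCCC) start at positions 65, 116.
ApaI cuts after base 5 of each site (before the last base), so after positions 69, 120.
Combined cut positions: 29, 69, 120, 218.
Linear molecule, 4 cuts → 5 fragments:
  1–29 → 29 bp
  30–69 → 40 bp
  70–120 → 51 bp
  121–218 → 98 bp
  219–229 → 11 bp
Sorted largest to smallest: 98, 51, 40, 29, 11 bp.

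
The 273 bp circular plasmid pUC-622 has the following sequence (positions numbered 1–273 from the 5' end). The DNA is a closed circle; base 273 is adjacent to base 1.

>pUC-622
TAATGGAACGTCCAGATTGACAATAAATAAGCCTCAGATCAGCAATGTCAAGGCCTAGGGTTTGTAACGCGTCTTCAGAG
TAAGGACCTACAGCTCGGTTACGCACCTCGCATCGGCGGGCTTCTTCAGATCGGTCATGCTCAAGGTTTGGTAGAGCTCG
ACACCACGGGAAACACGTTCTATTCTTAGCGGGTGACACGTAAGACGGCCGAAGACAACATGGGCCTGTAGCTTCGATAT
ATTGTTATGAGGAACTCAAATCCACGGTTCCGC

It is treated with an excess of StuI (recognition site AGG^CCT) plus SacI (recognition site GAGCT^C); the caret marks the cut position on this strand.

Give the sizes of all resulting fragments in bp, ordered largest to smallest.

The StuI site (AGGCCT) starts at position 51.
StuI cuts after base 3 of each site, so after position 53.
The SacI site (GAGCTC) starts at position 154.
SacI cuts after base 5 of each site (before the last base), so after position 158.
Combined cut positions: 53, 158.
Circular molecule, 2 cuts → 2 fragments:
  54–158 → 105 bp
  159–273 then 1–53 → 115 + 53 = 168 bp
Sorted largest to smallest: 168, 105 bp.

168, 105 bp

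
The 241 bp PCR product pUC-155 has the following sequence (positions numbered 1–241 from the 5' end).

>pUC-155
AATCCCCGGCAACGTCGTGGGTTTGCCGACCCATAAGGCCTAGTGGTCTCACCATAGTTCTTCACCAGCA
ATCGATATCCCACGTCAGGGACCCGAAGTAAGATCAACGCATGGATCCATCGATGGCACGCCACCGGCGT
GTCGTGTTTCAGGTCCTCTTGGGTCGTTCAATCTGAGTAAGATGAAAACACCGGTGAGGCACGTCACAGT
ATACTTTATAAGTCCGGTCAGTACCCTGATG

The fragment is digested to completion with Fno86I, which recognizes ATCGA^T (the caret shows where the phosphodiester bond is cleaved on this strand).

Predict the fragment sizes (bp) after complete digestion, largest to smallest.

Fno86I sites (ATCGAT) start at positions 71, 119.
Fno86I cuts after base 5 of each site (before the last base), so after positions 75, 123.
Linear molecule, 2 cuts → 3 fragments:
  1–75 → 75 bp
  76–123 → 48 bp
  124–241 → 118 bp
Sorted largest to smallest: 118, 75, 48 bp.

118, 75, 48 bp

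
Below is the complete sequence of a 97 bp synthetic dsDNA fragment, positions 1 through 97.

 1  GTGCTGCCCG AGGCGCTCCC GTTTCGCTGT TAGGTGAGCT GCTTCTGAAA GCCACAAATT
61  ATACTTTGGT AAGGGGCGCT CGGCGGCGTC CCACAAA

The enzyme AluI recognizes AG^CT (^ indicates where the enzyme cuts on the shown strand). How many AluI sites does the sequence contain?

AGCT occurs starting at position 37.
AluI cuts at 1 site.

1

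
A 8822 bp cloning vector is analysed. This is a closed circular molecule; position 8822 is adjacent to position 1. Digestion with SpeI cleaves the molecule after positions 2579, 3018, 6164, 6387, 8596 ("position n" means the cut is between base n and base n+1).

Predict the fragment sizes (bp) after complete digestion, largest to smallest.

Circular molecule, 5 cuts → 5 fragments:
  3018 − 2579 = 439 bp
  6164 − 3018 = 3146 bp
  6387 − 6164 = 223 bp
  8596 − 6387 = 2209 bp
  wrap: 8822 − 8596 + 2579 = 2805 bp
Sorted largest to smallest: 3146, 2805, 2209, 439, 223 bp.

3146, 2805, 2209, 439, 223 bp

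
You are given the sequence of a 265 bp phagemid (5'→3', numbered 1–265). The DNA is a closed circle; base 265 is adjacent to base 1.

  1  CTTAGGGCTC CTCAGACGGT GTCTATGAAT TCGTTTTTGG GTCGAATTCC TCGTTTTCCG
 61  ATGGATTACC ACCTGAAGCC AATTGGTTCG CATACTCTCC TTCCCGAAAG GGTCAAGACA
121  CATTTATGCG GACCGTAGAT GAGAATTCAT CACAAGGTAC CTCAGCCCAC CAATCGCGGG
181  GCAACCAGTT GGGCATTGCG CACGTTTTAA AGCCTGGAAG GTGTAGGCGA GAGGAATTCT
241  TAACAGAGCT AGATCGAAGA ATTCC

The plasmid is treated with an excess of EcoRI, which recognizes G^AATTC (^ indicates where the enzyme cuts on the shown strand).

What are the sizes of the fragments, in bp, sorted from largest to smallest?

EcoRI sites (GAATTC) start at positions 27, 44, 143, 234, 259.
EcoRI cuts after the first base of each site, so after positions 27, 44, 143, 234, 259.
Circular molecule, 5 cuts → 5 fragments:
  28–44 → 17 bp
  45–143 → 99 bp
  144–234 → 91 bp
  235–259 → 25 bp
  260–265 then 1–27 → 6 + 27 = 33 bp
Sorted largest to smallest: 99, 91, 33, 25, 17 bp.

99, 91, 33, 25, 17 bp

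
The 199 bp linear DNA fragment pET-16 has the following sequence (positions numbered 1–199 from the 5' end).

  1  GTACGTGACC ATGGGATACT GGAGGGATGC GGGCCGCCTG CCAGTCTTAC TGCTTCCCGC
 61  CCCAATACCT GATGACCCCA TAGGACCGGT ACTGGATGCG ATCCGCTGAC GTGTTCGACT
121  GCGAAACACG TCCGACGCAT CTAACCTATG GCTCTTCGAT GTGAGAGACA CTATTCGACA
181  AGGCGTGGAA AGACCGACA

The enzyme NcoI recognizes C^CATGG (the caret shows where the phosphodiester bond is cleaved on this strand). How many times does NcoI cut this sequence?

CCATGG occurs starting at position 9.
NcoI cuts at 1 site.

1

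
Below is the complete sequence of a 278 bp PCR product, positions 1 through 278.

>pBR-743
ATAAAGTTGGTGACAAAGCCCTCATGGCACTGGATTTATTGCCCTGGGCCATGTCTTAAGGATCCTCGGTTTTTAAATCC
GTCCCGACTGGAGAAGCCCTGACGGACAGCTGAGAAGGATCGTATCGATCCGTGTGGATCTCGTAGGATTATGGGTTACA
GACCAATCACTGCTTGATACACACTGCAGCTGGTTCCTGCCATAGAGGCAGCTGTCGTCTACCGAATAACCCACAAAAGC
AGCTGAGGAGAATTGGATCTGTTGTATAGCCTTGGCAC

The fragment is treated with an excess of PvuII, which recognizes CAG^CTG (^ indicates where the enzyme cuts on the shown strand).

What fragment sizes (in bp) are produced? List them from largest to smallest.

PvuII sites (CAGCTG) start at positions 107, 187, 209, 240.
PvuII cuts after base 3 of each site, so after positions 109, 189, 211, 242.
Linear molecule, 4 cuts → 5 fragments:
  1–109 → 109 bp
  110–189 → 80 bp
  190–211 → 22 bp
  212–242 → 31 bp
  243–278 → 36 bp
Sorted largest to smallest: 109, 80, 36, 31, 22 bp.

109, 80, 36, 31, 22 bp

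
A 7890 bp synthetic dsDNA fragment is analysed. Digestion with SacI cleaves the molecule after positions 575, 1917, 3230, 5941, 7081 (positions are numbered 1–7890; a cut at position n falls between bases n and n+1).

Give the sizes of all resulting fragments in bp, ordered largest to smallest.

2711, 1342, 1313, 1140, 809, 575 bp

Linear molecule, 5 cuts → 6 fragments:
  575 − 0 = 575 bp
  1917 − 575 = 1342 bp
  3230 − 1917 = 1313 bp
  5941 − 3230 = 2711 bp
  7081 − 5941 = 1140 bp
  7890 − 7081 = 809 bp
Sorted largest to smallest: 2711, 1342, 1313, 1140, 809, 575 bp.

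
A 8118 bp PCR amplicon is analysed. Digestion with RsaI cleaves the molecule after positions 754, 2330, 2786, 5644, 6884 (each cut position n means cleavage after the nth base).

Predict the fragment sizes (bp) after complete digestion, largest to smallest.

Linear molecule, 5 cuts → 6 fragments:
  754 − 0 = 754 bp
  2330 − 754 = 1576 bp
  2786 − 2330 = 456 bp
  5644 − 2786 = 2858 bp
  6884 − 5644 = 1240 bp
  8118 − 6884 = 1234 bp
Sorted largest to smallest: 2858, 1576, 1240, 1234, 754, 456 bp.

2858, 1576, 1240, 1234, 754, 456 bp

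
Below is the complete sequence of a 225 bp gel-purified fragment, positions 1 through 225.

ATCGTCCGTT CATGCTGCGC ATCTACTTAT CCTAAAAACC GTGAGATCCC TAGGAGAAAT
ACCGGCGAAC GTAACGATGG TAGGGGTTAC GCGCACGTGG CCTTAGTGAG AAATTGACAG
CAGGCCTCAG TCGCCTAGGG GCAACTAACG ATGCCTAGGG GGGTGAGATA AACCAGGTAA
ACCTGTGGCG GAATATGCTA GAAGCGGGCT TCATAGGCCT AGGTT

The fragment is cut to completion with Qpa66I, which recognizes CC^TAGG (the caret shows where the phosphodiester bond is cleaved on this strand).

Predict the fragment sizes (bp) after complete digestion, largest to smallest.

Qpa66I sites (CCTAGG) start at positions 49, 134, 154, 218.
Qpa66I cuts after base 2 of each site, so after positions 50, 135, 155, 219.
Linear molecule, 4 cuts → 5 fragments:
  1–50 → 50 bp
  51–135 → 85 bp
  136–155 → 20 bp
  156–219 → 64 bp
  220–225 → 6 bp
Sorted largest to smallest: 85, 64, 50, 20, 6 bp.

85, 64, 50, 20, 6 bp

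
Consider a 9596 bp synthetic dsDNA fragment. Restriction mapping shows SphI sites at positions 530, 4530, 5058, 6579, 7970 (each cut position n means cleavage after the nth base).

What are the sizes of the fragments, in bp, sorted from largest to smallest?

4000, 1626, 1521, 1391, 530, 528 bp

Linear molecule, 5 cuts → 6 fragments:
  530 − 0 = 530 bp
  4530 − 530 = 4000 bp
  5058 − 4530 = 528 bp
  6579 − 5058 = 1521 bp
  7970 − 6579 = 1391 bp
  9596 − 7970 = 1626 bp
Sorted largest to smallest: 4000, 1626, 1521, 1391, 530, 528 bp.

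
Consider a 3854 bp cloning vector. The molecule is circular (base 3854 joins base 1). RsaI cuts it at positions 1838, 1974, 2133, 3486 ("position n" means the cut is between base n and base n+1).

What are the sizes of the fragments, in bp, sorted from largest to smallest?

Circular molecule, 4 cuts → 4 fragments:
  1974 − 1838 = 136 bp
  2133 − 1974 = 159 bp
  3486 − 2133 = 1353 bp
  wrap: 3854 − 3486 + 1838 = 2206 bp
Sorted largest to smallest: 2206, 1353, 159, 136 bp.

2206, 1353, 159, 136 bp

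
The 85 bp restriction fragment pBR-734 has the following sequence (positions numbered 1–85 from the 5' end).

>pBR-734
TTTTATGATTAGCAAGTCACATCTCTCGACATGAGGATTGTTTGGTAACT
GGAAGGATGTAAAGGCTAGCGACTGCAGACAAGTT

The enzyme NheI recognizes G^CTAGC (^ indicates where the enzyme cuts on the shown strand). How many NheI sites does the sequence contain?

GCTAGC occurs starting at position 65.
NheI cuts at 1 site.

1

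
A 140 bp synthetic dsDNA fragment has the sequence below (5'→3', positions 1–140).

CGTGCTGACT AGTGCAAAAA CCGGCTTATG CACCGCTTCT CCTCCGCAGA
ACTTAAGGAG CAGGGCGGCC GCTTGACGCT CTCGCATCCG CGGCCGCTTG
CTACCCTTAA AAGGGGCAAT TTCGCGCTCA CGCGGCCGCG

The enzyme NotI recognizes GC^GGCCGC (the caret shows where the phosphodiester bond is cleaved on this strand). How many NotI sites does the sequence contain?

GCGGCCGC occurs starting at positions 65, 90, 132.
NotI cuts at 3 sites.

3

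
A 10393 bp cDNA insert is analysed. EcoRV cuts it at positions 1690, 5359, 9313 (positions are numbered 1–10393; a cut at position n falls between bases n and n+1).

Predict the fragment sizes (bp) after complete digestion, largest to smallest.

Linear molecule, 3 cuts → 4 fragments:
  1690 − 0 = 1690 bp
  5359 − 1690 = 3669 bp
  9313 − 5359 = 3954 bp
  10393 − 9313 = 1080 bp
Sorted largest to smallest: 3954, 3669, 1690, 1080 bp.

3954, 3669, 1690, 1080 bp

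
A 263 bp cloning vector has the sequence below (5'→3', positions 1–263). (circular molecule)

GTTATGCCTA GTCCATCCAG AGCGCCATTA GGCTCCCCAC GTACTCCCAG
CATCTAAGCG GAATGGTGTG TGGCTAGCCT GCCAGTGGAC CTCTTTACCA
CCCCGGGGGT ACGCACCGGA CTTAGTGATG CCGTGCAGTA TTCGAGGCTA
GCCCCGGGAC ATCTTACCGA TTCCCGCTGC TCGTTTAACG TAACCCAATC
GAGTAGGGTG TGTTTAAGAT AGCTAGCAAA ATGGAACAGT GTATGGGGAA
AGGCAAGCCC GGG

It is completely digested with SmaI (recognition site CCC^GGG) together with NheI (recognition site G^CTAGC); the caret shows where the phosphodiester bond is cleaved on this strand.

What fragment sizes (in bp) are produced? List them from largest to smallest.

76, 67, 43, 38, 31, 8 bp

SmaI sites (CCCGGG) start at positions 102, 153, 258.
SmaI cuts after base 3 of each site, so after positions 104, 155, 260.
NheI sites (GCTAGC) start at positions 73, 147, 222.
NheI cuts after the first base of each site, so after positions 73, 147, 222.
Combined cut positions: 73, 104, 147, 155, 222, 260.
Circular molecule, 6 cuts → 6 fragments:
  74–104 → 31 bp
  105–147 → 43 bp
  148–155 → 8 bp
  156–222 → 67 bp
  223–260 → 38 bp
  261–263 then 1–73 → 3 + 73 = 76 bp
Sorted largest to smallest: 76, 67, 43, 38, 31, 8 bp.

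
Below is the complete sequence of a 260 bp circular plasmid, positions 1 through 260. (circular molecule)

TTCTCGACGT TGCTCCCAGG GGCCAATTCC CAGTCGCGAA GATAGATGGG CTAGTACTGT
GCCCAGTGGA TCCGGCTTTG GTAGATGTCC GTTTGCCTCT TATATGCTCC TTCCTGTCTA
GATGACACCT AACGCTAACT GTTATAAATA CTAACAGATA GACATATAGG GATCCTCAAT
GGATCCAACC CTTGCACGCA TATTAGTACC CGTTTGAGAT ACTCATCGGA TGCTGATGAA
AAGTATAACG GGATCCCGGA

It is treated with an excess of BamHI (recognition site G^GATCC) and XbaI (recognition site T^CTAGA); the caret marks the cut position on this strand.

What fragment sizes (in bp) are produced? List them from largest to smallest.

BamHI sites (GGATCC) start at positions 68, 170, 181, 251.
BamHI cuts after the first base of each site, so after positions 68, 170, 181, 251.
The XbaI site (TCTAGA) starts at position 117.
XbaI cuts after the first base of each site, so after position 117.
Combined cut positions: 68, 117, 170, 181, 251.
Circular molecule, 5 cuts → 5 fragments:
  69–117 → 49 bp
  118–170 → 53 bp
  171–181 → 11 bp
  182–251 → 70 bp
  252–260 then 1–68 → 9 + 68 = 77 bp
Sorted largest to smallest: 77, 70, 53, 49, 11 bp.

77, 70, 53, 49, 11 bp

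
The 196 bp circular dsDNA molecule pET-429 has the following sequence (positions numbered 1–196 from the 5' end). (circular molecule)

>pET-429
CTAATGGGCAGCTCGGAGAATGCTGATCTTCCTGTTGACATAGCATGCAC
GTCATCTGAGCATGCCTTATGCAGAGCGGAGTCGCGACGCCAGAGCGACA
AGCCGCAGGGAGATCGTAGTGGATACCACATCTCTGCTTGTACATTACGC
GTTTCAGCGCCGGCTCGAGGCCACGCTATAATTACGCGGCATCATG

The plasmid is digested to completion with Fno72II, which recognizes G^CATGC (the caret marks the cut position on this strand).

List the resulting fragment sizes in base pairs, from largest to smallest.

179, 17 bp

Fno72II sites (GCATGC) start at positions 43, 60.
Fno72II cuts after the first base of each site, so after positions 43, 60.
Circular molecule, 2 cuts → 2 fragments:
  44–60 → 17 bp
  61–196 then 1–43 → 136 + 43 = 179 bp
Sorted largest to smallest: 179, 17 bp.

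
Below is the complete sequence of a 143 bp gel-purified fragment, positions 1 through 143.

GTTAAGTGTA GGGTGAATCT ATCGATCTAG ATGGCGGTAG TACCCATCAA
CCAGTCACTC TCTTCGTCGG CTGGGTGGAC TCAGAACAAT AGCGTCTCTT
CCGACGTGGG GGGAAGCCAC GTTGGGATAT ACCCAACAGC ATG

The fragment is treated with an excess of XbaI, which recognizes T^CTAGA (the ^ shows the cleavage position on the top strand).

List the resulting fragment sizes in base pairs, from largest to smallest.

The XbaI site (TCTAGA) starts at position 26.
XbaI cuts after the first base of each site, so after position 26.
Linear molecule, 1 cut → 2 fragments:
  1–26 → 26 bp
  27–143 → 117 bp
Sorted largest to smallest: 117, 26 bp.

117, 26 bp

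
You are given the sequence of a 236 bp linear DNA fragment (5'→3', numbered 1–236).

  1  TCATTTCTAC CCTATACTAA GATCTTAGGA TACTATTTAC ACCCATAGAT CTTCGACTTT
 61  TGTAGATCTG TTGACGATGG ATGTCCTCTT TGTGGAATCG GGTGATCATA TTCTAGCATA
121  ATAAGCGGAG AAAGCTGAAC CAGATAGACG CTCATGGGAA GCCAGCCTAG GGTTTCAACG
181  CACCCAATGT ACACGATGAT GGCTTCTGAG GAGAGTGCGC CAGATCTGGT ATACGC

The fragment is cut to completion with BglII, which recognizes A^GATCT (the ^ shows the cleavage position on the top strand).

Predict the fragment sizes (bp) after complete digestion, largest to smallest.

158, 27, 20, 17, 14 bp

BglII sites (AGATCT) start at positions 20, 47, 64, 222.
BglII cuts after the first base of each site, so after positions 20, 47, 64, 222.
Linear molecule, 4 cuts → 5 fragments:
  1–20 → 20 bp
  21–47 → 27 bp
  48–64 → 17 bp
  65–222 → 158 bp
  223–236 → 14 bp
Sorted largest to smallest: 158, 27, 20, 17, 14 bp.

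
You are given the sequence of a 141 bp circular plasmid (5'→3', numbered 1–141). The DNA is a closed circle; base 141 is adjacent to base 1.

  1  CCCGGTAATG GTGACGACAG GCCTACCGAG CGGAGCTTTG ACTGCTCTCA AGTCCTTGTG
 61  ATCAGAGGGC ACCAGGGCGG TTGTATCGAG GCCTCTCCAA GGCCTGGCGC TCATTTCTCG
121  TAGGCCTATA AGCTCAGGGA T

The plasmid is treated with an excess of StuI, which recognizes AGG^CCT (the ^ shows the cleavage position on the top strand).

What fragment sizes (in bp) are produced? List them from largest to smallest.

StuI sites (AGGCCT) start at positions 19, 89, 100, 122.
StuI cuts after base 3 of each site, so after positions 21, 91, 102, 124.
Circular molecule, 4 cuts → 4 fragments:
  22–91 → 70 bp
  92–102 → 11 bp
  103–124 → 22 bp
  125–141 then 1–21 → 17 + 21 = 38 bp
Sorted largest to smallest: 70, 38, 22, 11 bp.

70, 38, 22, 11 bp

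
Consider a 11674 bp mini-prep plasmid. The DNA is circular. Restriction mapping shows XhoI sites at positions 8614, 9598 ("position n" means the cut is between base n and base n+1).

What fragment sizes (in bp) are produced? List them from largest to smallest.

Circular molecule, 2 cuts → 2 fragments:
  9598 − 8614 = 984 bp
  wrap: 11674 − 9598 + 8614 = 10690 bp
Sorted largest to smallest: 10690, 984 bp.

10690, 984 bp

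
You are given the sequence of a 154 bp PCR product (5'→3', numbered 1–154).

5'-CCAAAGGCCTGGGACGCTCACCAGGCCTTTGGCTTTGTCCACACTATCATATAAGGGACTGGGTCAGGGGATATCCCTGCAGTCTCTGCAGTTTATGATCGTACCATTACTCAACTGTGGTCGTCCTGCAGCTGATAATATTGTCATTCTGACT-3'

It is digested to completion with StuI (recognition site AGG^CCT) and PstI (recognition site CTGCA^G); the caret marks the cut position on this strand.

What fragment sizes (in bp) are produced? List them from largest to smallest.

56, 40, 24, 18, 9, 7 bp

StuI sites (AGGCCT) start at positions 5, 23.
StuI cuts after base 3 of each site, so after positions 7, 25.
PstI sites (CTGCAG) start at positions 77, 86, 126.
PstI cuts after base 5 of each site (before the last base), so after positions 81, 90, 130.
Combined cut positions: 7, 25, 81, 90, 130.
Linear molecule, 5 cuts → 6 fragments:
  1–7 → 7 bp
  8–25 → 18 bp
  26–81 → 56 bp
  82–90 → 9 bp
  91–130 → 40 bp
  131–154 → 24 bp
Sorted largest to smallest: 56, 40, 24, 18, 9, 7 bp.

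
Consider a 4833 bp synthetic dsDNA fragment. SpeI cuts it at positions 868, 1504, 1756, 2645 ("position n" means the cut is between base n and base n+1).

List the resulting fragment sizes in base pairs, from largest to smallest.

Linear molecule, 4 cuts → 5 fragments:
  868 − 0 = 868 bp
  1504 − 868 = 636 bp
  1756 − 1504 = 252 bp
  2645 − 1756 = 889 bp
  4833 − 2645 = 2188 bp
Sorted largest to smallest: 2188, 889, 868, 636, 252 bp.

2188, 889, 868, 636, 252 bp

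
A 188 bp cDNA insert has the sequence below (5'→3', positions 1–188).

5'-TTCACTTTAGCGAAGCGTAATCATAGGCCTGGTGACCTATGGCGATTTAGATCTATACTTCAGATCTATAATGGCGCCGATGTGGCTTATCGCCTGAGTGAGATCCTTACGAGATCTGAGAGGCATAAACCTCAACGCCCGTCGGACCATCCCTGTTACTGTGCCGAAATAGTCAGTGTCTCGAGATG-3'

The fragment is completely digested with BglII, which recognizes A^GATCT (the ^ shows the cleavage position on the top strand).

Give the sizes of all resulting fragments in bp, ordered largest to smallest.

BglII sites (AGATCT) start at positions 49, 62, 112.
BglII cuts after the first base of each site, so after positions 49, 62, 112.
Linear molecule, 3 cuts → 4 fragments:
  1–49 → 49 bp
  50–62 → 13 bp
  63–112 → 50 bp
  113–188 → 76 bp
Sorted largest to smallest: 76, 50, 49, 13 bp.

76, 50, 49, 13 bp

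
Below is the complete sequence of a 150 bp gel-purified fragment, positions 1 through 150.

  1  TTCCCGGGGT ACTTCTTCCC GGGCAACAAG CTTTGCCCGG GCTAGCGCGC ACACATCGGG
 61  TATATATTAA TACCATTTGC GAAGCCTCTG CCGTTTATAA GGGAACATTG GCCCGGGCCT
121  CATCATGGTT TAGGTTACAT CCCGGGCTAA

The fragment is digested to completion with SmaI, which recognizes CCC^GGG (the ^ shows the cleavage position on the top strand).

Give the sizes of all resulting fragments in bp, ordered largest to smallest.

SmaI sites (CCCGGG) start at positions 3, 18, 36, 112, 141.
SmaI cuts after base 3 of each site, so after positions 5, 20, 38, 114, 143.
Linear molecule, 5 cuts → 6 fragments:
  1–5 → 5 bp
  6–20 → 15 bp
  21–38 → 18 bp
  39–114 → 76 bp
  115–143 → 29 bp
  144–150 → 7 bp
Sorted largest to smallest: 76, 29, 18, 15, 7, 5 bp.

76, 29, 18, 15, 7, 5 bp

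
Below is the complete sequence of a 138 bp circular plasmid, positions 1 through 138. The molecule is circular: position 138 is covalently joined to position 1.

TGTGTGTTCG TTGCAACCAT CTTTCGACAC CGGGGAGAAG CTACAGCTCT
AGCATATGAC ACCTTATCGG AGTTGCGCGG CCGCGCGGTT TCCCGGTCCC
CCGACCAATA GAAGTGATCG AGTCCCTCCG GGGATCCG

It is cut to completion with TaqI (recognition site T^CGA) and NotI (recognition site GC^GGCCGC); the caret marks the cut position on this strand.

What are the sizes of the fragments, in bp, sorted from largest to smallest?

TaqI sites (TCGA) start at positions 24, 118.
TaqI cuts after the first base of each site, so after positions 24, 118.
The NotI site (GCGGCCGC) starts at position 77.
NotI cuts after base 2 of each site, so after position 78.
Combined cut positions: 24, 78, 118.
Circular molecule, 3 cuts → 3 fragments:
  25–78 → 54 bp
  79–118 → 40 bp
  119–138 then 1–24 → 20 + 24 = 44 bp
Sorted largest to smallest: 54, 44, 40 bp.

54, 44, 40 bp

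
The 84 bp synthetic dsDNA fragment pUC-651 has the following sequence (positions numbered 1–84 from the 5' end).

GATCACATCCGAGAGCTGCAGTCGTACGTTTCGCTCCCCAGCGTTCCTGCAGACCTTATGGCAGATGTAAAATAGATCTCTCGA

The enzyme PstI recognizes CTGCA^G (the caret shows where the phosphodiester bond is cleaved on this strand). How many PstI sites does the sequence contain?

2

CTGCAG occurs starting at positions 16, 47.
PstI cuts at 2 sites.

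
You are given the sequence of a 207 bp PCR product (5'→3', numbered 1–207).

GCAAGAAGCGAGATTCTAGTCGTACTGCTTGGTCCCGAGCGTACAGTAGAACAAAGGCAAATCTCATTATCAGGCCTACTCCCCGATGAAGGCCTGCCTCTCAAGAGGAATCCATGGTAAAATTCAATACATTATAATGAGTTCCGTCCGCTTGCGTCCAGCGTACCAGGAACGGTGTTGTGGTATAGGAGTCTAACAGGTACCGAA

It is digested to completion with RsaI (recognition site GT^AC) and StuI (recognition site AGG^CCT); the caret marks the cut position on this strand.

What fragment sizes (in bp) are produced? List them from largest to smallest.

RsaI sites (GTAC) start at positions 22, 41, 163, 200.
RsaI cuts after base 2 of each site, so after positions 23, 42, 164, 201.
StuI sites (AGGCCT) start at positions 72, 90.
StuI cuts after base 3 of each site, so after positions 74, 92.
Combined cut positions: 23, 42, 74, 92, 164, 201.
Linear molecule, 6 cuts → 7 fragments:
  1–23 → 23 bp
  24–42 → 19 bp
  43–74 → 32 bp
  75–92 → 18 bp
  93–164 → 72 bp
  165–201 → 37 bp
  202–207 → 6 bp
Sorted largest to smallest: 72, 37, 32, 23, 19, 18, 6 bp.

72, 37, 32, 23, 19, 18, 6 bp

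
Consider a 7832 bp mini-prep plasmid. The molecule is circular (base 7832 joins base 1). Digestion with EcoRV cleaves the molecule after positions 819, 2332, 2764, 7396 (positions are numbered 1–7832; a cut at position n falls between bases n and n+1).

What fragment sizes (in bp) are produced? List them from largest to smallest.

Circular molecule, 4 cuts → 4 fragments:
  2332 − 819 = 1513 bp
  2764 − 2332 = 432 bp
  7396 − 2764 = 4632 bp
  wrap: 7832 − 7396 + 819 = 1255 bp
Sorted largest to smallest: 4632, 1513, 1255, 432 bp.

4632, 1513, 1255, 432 bp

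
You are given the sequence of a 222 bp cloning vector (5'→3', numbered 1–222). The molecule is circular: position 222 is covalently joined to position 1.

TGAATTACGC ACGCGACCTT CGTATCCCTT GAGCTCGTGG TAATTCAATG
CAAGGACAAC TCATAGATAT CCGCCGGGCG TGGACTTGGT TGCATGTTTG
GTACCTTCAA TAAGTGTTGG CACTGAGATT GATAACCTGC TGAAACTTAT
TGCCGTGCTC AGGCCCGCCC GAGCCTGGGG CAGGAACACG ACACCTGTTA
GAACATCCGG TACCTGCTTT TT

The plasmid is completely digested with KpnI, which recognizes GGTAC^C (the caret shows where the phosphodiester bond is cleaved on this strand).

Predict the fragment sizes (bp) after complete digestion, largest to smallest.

KpnI sites (GGTACC) start at positions 100, 209.
KpnI cuts after base 5 of each site (before the last base), so after positions 104, 213.
Circular molecule, 2 cuts → 2 fragments:
  105–213 → 109 bp
  214–222 then 1–104 → 9 + 104 = 113 bp
Sorted largest to smallest: 113, 109 bp.

113, 109 bp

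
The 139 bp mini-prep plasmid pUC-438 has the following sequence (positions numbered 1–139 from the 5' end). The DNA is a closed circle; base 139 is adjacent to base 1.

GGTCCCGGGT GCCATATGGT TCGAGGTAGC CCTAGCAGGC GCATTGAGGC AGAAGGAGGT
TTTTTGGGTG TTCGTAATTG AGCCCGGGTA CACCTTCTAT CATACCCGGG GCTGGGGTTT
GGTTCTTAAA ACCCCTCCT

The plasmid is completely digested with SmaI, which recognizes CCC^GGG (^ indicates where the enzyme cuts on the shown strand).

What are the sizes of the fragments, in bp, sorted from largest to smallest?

SmaI sites (CCCGGG) start at positions 4, 83, 105.
SmaI cuts after base 3 of each site, so after positions 6, 85, 107.
Circular molecule, 3 cuts → 3 fragments:
  7–85 → 79 bp
  86–107 → 22 bp
  108–139 then 1–6 → 32 + 6 = 38 bp
Sorted largest to smallest: 79, 38, 22 bp.

79, 38, 22 bp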